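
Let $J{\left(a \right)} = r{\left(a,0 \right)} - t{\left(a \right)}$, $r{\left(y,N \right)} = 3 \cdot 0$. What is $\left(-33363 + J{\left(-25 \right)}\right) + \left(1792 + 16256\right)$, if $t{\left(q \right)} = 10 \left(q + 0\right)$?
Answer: $-15065$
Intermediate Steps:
$r{\left(y,N \right)} = 0$
$t{\left(q \right)} = 10 q$
$J{\left(a \right)} = - 10 a$ ($J{\left(a \right)} = 0 - 10 a = - 10 a$)
$\left(-33363 + J{\left(-25 \right)}\right) + \left(1792 + 16256\right) = \left(-33363 - -250\right) + \left(1792 + 16256\right) = \left(-33363 + 250\right) + 18048 = -33113 + 18048 = -15065$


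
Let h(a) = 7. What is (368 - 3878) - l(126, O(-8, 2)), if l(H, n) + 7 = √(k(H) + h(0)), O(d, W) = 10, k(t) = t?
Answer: -3503 - √133 ≈ -3514.5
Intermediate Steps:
l(H, n) = -7 + √(7 + H) (l(H, n) = -7 + √(H + 7) = -7 + √(7 + H))
(368 - 3878) - l(126, O(-8, 2)) = (368 - 3878) - (-7 + √(7 + 126)) = -3510 - (-7 + √133) = -3510 + (7 - √133) = -3503 - √133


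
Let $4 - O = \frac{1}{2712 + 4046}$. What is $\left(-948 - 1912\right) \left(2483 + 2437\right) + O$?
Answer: $- \frac{95093142569}{6758} \approx -1.4071 \cdot 10^{7}$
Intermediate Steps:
$O = \frac{27031}{6758}$ ($O = 4 - \frac{1}{2712 + 4046} = 4 - \frac{1}{6758} = \frac{27031}{6758} \approx 3.9999$)
$\left(-948 - 1912\right) \left(2483 + 2437\right) + O = \left(-948 - 1912\right) \left(2483 + 2437\right) + \frac{27031}{6758} = \left(-2860\right) 4920 + \frac{27031}{6758} = -14071200 + \frac{27031}{6758} = - \frac{95093142569}{6758}$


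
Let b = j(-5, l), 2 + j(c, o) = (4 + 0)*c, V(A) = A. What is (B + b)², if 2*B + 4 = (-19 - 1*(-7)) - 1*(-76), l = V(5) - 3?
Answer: 64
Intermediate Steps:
l = 2 (l = 5 - 3 = 2)
j(c, o) = -2 + 4*c (j(c, o) = -2 + (4 + 0)*c = -2 + 4*c)
B = 30 (B = -2 + ((-19 - 1*(-7)) - 1*(-76))/2 = -2 + ((-19 + 7) + 76)/2 = -2 + (-12 + 76)/2 = -2 + (½)*64 = -2 + 32 = 30)
b = -22 (b = -2 + 4*(-5) = -2 - 20 = -22)
(B + b)² = (30 - 22)² = 8² = 64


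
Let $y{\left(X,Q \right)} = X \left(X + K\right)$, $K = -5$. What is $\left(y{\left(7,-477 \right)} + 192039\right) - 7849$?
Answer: $184204$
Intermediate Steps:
$y{\left(X,Q \right)} = X \left(-5 + X\right)$ ($y{\left(X,Q \right)} = X \left(X - 5\right) = X \left(-5 + X\right)$)
$\left(y{\left(7,-477 \right)} + 192039\right) - 7849 = \left(7 \left(-5 + 7\right) + 192039\right) - 7849 = \left(7 \cdot 2 + 192039\right) - 7849 = \left(14 + 192039\right) - 7849 = 192053 - 7849 = 184204$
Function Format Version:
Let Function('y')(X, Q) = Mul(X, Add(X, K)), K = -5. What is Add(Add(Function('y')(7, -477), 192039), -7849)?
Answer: 184204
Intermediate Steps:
Function('y')(X, Q) = Mul(X, Add(-5, X)) (Function('y')(X, Q) = Mul(X, Add(X, -5)) = Mul(X, Add(-5, X)))
Add(Add(Function('y')(7, -477), 192039), -7849) = Add(Add(Mul(7, Add(-5, 7)), 192039), -7849) = Add(Add(Mul(7, 2), 192039), -7849) = Add(Add(14, 192039), -7849) = Add(192053, -7849) = 184204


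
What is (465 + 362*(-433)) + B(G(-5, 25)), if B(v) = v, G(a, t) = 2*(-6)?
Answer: -156293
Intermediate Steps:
G(a, t) = -12
(465 + 362*(-433)) + B(G(-5, 25)) = (465 + 362*(-433)) - 12 = (465 - 156746) - 12 = -156281 - 12 = -156293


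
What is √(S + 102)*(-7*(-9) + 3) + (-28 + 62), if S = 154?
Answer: 1090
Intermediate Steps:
√(S + 102)*(-7*(-9) + 3) + (-28 + 62) = √(154 + 102)*(-7*(-9) + 3) + (-28 + 62) = √256*(63 + 3) + 34 = 16*66 + 34 = 1056 + 34 = 1090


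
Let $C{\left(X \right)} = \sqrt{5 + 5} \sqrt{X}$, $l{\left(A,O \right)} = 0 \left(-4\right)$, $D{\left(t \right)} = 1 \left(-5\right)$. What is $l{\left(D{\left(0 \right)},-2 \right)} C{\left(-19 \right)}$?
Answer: $0$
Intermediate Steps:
$D{\left(t \right)} = -5$
$l{\left(A,O \right)} = 0$
$C{\left(X \right)} = \sqrt{10} \sqrt{X}$
$l{\left(D{\left(0 \right)},-2 \right)} C{\left(-19 \right)} = 0 \sqrt{10} \sqrt{-19} = 0 \sqrt{10} i \sqrt{19} = 0 i \sqrt{190} = 0$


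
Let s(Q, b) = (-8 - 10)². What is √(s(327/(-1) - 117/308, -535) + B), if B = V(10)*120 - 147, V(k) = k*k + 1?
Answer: √12297 ≈ 110.89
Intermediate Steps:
V(k) = 1 + k² (V(k) = k² + 1 = 1 + k²)
s(Q, b) = 324 (s(Q, b) = (-18)² = 324)
B = 11973 (B = (1 + 10²)*120 - 147 = (1 + 100)*120 - 147 = 101*120 - 147 = 12120 - 147 = 11973)
√(s(327/(-1) - 117/308, -535) + B) = √(324 + 11973) = √12297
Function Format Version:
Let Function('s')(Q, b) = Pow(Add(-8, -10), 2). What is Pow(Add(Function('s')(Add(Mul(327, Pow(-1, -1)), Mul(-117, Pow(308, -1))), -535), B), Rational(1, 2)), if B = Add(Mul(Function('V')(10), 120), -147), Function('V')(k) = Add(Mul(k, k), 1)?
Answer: Pow(12297, Rational(1, 2)) ≈ 110.89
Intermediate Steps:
Function('V')(k) = Add(1, Pow(k, 2)) (Function('V')(k) = Add(Pow(k, 2), 1) = Add(1, Pow(k, 2)))
Function('s')(Q, b) = 324 (Function('s')(Q, b) = Pow(-18, 2) = 324)
B = 11973 (B = Add(Mul(Add(1, Pow(10, 2)), 120), -147) = Add(Mul(Add(1, 100), 120), -147) = Add(Mul(101, 120), -147) = Add(12120, -147) = 11973)
Pow(Add(Function('s')(Add(Mul(327, Pow(-1, -1)), Mul(-117, Pow(308, -1))), -535), B), Rational(1, 2)) = Pow(Add(324, 11973), Rational(1, 2)) = Pow(12297, Rational(1, 2))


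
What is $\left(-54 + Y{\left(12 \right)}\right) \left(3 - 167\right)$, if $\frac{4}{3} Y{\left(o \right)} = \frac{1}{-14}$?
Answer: $\frac{124107}{14} \approx 8864.8$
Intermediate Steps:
$Y{\left(o \right)} = - \frac{3}{56}$ ($Y{\left(o \right)} = \frac{3}{4 \left(-14\right)} = \frac{3}{4} \left(- \frac{1}{14}\right) = - \frac{3}{56}$)
$\left(-54 + Y{\left(12 \right)}\right) \left(3 - 167\right) = \left(-54 - \frac{3}{56}\right) \left(3 - 167\right) = \left(- \frac{3027}{56}\right) \left(-164\right) = \frac{124107}{14}$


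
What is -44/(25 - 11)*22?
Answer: -484/7 ≈ -69.143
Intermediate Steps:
-44/(25 - 11)*22 = -44/14*22 = -44*1/14*22 = -22/7*22 = -484/7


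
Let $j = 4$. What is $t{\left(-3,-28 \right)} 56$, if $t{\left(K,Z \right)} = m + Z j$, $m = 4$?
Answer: $-6048$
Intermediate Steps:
$t{\left(K,Z \right)} = 4 + 4 Z$ ($t{\left(K,Z \right)} = 4 + Z 4 = 4 + 4 Z$)
$t{\left(-3,-28 \right)} 56 = \left(4 + 4 \left(-28\right)\right) 56 = \left(4 - 112\right) 56 = \left(-108\right) 56 = -6048$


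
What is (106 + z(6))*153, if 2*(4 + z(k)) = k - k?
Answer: 15606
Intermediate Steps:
z(k) = -4 (z(k) = -4 + (k - k)/2 = -4 + (½)*0 = -4 + 0 = -4)
(106 + z(6))*153 = (106 - 4)*153 = 102*153 = 15606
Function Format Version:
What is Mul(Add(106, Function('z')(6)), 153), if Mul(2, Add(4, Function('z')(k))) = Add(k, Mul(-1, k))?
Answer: 15606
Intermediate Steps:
Function('z')(k) = -4 (Function('z')(k) = Add(-4, Mul(Rational(1, 2), Add(k, Mul(-1, k)))) = Add(-4, Mul(Rational(1, 2), 0)) = Add(-4, 0) = -4)
Mul(Add(106, Function('z')(6)), 153) = Mul(Add(106, -4), 153) = Mul(102, 153) = 15606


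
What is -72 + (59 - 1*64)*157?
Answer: -857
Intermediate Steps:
-72 + (59 - 1*64)*157 = -72 + (59 - 64)*157 = -72 - 5*157 = -72 - 785 = -857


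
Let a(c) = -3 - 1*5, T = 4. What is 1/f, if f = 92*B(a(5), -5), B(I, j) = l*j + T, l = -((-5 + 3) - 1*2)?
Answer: -1/1472 ≈ -0.00067935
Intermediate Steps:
a(c) = -8 (a(c) = -3 - 5 = -8)
l = 4 (l = -(-2 - 2) = -1*(-4) = 4)
B(I, j) = 4 + 4*j (B(I, j) = 4*j + 4 = 4 + 4*j)
f = -1472 (f = 92*(4 + 4*(-5)) = 92*(4 - 20) = 92*(-16) = -1472)
1/f = 1/(-1472) = -1/1472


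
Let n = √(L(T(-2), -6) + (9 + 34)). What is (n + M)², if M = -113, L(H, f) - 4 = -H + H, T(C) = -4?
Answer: (113 - √47)² ≈ 11267.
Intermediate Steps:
L(H, f) = 4 (L(H, f) = 4 + (-H + H) = 4 + 0 = 4)
n = √47 (n = √(4 + (9 + 34)) = √(4 + 43) = √47 ≈ 6.8557)
(n + M)² = (√47 - 113)² = (-113 + √47)²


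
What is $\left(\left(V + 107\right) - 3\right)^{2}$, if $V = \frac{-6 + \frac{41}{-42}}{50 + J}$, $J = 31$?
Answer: $\frac{124972855225}{11573604} \approx 10798.0$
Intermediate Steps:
$V = - \frac{293}{3402}$ ($V = \frac{-6 + \frac{41}{-42}}{50 + 31} = \frac{-6 + 41 \left(- \frac{1}{42}\right)}{81} = \left(-6 - \frac{41}{42}\right) \frac{1}{81} = \left(- \frac{293}{42}\right) \frac{1}{81} = - \frac{293}{3402} \approx -0.086126$)
$\left(\left(V + 107\right) - 3\right)^{2} = \left(\left(- \frac{293}{3402} + 107\right) - 3\right)^{2} = \left(\frac{363721}{3402} - 3\right)^{2} = \left(\frac{353515}{3402}\right)^{2} = \frac{124972855225}{11573604}$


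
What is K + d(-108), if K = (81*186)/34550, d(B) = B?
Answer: -1858167/17275 ≈ -107.56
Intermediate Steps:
K = 7533/17275 (K = 15066*(1/34550) = 7533/17275 ≈ 0.43606)
K + d(-108) = 7533/17275 - 108 = -1858167/17275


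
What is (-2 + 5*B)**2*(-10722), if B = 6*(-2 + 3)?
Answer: -8406048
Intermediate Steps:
B = 6 (B = 6*1 = 6)
(-2 + 5*B)**2*(-10722) = (-2 + 5*6)**2*(-10722) = (-2 + 30)**2*(-10722) = 28**2*(-10722) = 784*(-10722) = -8406048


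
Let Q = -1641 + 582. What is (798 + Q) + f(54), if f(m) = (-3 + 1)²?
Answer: -257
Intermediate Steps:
f(m) = 4 (f(m) = (-2)² = 4)
Q = -1059
(798 + Q) + f(54) = (798 - 1059) + 4 = -261 + 4 = -257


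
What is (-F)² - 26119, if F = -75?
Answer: -20494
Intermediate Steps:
(-F)² - 26119 = (-1*(-75))² - 26119 = 75² - 26119 = 5625 - 26119 = -20494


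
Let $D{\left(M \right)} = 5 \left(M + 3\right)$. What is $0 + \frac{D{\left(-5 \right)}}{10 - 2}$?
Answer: $- \frac{5}{4} \approx -1.25$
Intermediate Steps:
$D{\left(M \right)} = 15 + 5 M$ ($D{\left(M \right)} = 5 \left(3 + M\right) = 15 + 5 M$)
$0 + \frac{D{\left(-5 \right)}}{10 - 2} = 0 + \frac{15 + 5 \left(-5\right)}{10 - 2} = 0 + \frac{15 - 25}{8} = 0 + \frac{1}{8} \left(-10\right) = 0 - \frac{5}{4} = - \frac{5}{4}$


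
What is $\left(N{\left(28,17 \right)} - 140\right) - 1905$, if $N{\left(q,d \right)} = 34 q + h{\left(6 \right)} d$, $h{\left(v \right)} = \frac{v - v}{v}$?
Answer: $-1093$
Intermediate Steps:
$h{\left(v \right)} = 0$ ($h{\left(v \right)} = \frac{0}{v} = 0$)
$N{\left(q,d \right)} = 34 q$ ($N{\left(q,d \right)} = 34 q + 0 d = 34 q + 0 = 34 q$)
$\left(N{\left(28,17 \right)} - 140\right) - 1905 = \left(34 \cdot 28 - 140\right) - 1905 = \left(952 - 140\right) - 1905 = 812 - 1905 = -1093$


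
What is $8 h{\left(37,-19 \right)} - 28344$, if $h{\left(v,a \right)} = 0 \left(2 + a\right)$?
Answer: $-28344$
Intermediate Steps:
$h{\left(v,a \right)} = 0$
$8 h{\left(37,-19 \right)} - 28344 = 8 \cdot 0 - 28344 = 0 - 28344 = -28344$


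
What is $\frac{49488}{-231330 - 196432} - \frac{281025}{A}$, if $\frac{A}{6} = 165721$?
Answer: $- \frac{28236503523}{70889146402} \approx -0.39832$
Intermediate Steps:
$A = 994326$ ($A = 6 \cdot 165721 = 994326$)
$\frac{49488}{-231330 - 196432} - \frac{281025}{A} = \frac{49488}{-231330 - 196432} - \frac{281025}{994326} = \frac{49488}{-427762} - \frac{93675}{331442} = 49488 \left(- \frac{1}{427762}\right) - \frac{93675}{331442} = - \frac{24744}{213881} - \frac{93675}{331442} = - \frac{28236503523}{70889146402}$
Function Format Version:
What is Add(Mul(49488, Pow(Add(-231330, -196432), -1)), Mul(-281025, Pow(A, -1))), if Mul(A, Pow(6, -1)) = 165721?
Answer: Rational(-28236503523, 70889146402) ≈ -0.39832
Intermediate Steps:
A = 994326 (A = Mul(6, 165721) = 994326)
Add(Mul(49488, Pow(Add(-231330, -196432), -1)), Mul(-281025, Pow(A, -1))) = Add(Mul(49488, Pow(Add(-231330, -196432), -1)), Mul(-281025, Pow(994326, -1))) = Add(Mul(49488, Pow(-427762, -1)), Mul(-281025, Rational(1, 994326))) = Add(Mul(49488, Rational(-1, 427762)), Rational(-93675, 331442)) = Add(Rational(-24744, 213881), Rational(-93675, 331442)) = Rational(-28236503523, 70889146402)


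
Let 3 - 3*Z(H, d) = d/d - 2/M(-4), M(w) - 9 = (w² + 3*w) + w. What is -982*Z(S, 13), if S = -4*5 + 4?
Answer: -19640/27 ≈ -727.41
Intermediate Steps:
S = -16 (S = -20 + 4 = -16)
M(w) = 9 + w² + 4*w (M(w) = 9 + ((w² + 3*w) + w) = 9 + (w² + 4*w) = 9 + w² + 4*w)
Z(H, d) = 20/27 (Z(H, d) = 1 - (d/d - 2/(9 + (-4)² + 4*(-4)))/3 = 1 - (1 - 2/(9 + 16 - 16))/3 = 1 - (1 - 2/9)/3 = 1 - ⅓*7/9 = 1 - 7/27 = 20/27)
-982*Z(S, 13) = -982*20/27 = -19640/27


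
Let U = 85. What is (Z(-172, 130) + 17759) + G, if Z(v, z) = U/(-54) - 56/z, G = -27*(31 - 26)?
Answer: 61853203/3510 ≈ 17622.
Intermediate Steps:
G = -135 (G = -27*5 = -135)
Z(v, z) = -85/54 - 56/z (Z(v, z) = 85/(-54) - 56/z = 85*(-1/54) - 56/z = -85/54 - 56/z)
(Z(-172, 130) + 17759) + G = ((-85/54 - 56/130) + 17759) - 135 = ((-85/54 - 56*1/130) + 17759) - 135 = ((-85/54 - 28/65) + 17759) - 135 = (-7037/3510 + 17759) - 135 = 62327053/3510 - 135 = 61853203/3510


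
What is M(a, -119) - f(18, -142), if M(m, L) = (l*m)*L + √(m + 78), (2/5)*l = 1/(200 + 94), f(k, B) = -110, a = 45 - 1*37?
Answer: 2140/21 + √86 ≈ 111.18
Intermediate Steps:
a = 8 (a = 45 - 37 = 8)
l = 5/588 (l = 5/(2*(200 + 94)) = (5/2)/294 = (5/2)*(1/294) = 5/588 ≈ 0.0085034)
M(m, L) = √(78 + m) + 5*L*m/588 (M(m, L) = (5*m/588)*L + √(m + 78) = 5*L*m/588 + √(78 + m) = √(78 + m) + 5*L*m/588)
M(a, -119) - f(18, -142) = (√(78 + 8) + (5/588)*(-119)*8) - 1*(-110) = (√86 - 170/21) + 110 = (-170/21 + √86) + 110 = 2140/21 + √86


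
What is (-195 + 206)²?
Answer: 121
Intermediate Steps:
(-195 + 206)² = 11² = 121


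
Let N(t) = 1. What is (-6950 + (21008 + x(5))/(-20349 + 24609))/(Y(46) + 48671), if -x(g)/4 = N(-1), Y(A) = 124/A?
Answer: -170119477/1192262175 ≈ -0.14269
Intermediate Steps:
x(g) = -4 (x(g) = -4*1 = -4)
(-6950 + (21008 + x(5))/(-20349 + 24609))/(Y(46) + 48671) = (-6950 + (21008 - 4)/(-20349 + 24609))/(124/46 + 48671) = (-6950 + 21004/4260)/(124*(1/46) + 48671) = (-6950 + 21004*(1/4260))/(62/23 + 48671) = (-6950 + 5251/1065)/(1119495/23) = -7396499/1065*23/1119495 = -170119477/1192262175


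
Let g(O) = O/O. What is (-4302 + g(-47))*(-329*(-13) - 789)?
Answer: -15001888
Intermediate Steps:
g(O) = 1
(-4302 + g(-47))*(-329*(-13) - 789) = (-4302 + 1)*(-329*(-13) - 789) = -4301*(4277 - 789) = -4301*3488 = -15001888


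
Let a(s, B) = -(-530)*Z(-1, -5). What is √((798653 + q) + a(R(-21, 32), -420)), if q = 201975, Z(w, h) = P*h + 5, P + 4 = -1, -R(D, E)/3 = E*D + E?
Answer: 4*√63533 ≈ 1008.2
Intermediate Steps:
R(D, E) = -3*E - 3*D*E (R(D, E) = -3*(E*D + E) = -3*(D*E + E) = -3*(E + D*E) = -3*E - 3*D*E)
P = -5 (P = -4 - 1 = -5)
Z(w, h) = 5 - 5*h (Z(w, h) = -5*h + 5 = 5 - 5*h)
a(s, B) = 15900 (a(s, B) = -(-530)*(5 - 5*(-5)) = -(-530)*(5 + 25) = -(-530)*30 = -106*(-150) = 15900)
√((798653 + q) + a(R(-21, 32), -420)) = √((798653 + 201975) + 15900) = √(1000628 + 15900) = √1016528 = 4*√63533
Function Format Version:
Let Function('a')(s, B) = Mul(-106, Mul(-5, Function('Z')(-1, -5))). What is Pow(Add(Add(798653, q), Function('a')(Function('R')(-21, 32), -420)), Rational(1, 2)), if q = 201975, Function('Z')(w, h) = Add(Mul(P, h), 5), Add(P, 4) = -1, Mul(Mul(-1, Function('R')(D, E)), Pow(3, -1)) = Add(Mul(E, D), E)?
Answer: Mul(4, Pow(63533, Rational(1, 2))) ≈ 1008.2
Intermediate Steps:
Function('R')(D, E) = Add(Mul(-3, E), Mul(-3, D, E)) (Function('R')(D, E) = Mul(-3, Add(Mul(E, D), E)) = Mul(-3, Add(Mul(D, E), E)) = Mul(-3, Add(E, Mul(D, E))) = Add(Mul(-3, E), Mul(-3, D, E)))
P = -5 (P = Add(-4, -1) = -5)
Function('Z')(w, h) = Add(5, Mul(-5, h)) (Function('Z')(w, h) = Add(Mul(-5, h), 5) = Add(5, Mul(-5, h)))
Function('a')(s, B) = 15900 (Function('a')(s, B) = Mul(-106, Mul(-5, Add(5, Mul(-5, -5)))) = Mul(-106, Mul(-5, Add(5, 25))) = Mul(-106, Mul(-5, 30)) = Mul(-106, -150) = 15900)
Pow(Add(Add(798653, q), Function('a')(Function('R')(-21, 32), -420)), Rational(1, 2)) = Pow(Add(Add(798653, 201975), 15900), Rational(1, 2)) = Pow(Add(1000628, 15900), Rational(1, 2)) = Pow(1016528, Rational(1, 2)) = Mul(4, Pow(63533, Rational(1, 2)))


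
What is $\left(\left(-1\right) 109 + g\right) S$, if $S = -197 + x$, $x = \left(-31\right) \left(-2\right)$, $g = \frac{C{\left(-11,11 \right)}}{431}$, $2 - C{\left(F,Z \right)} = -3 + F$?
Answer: $\frac{6340005}{431} \approx 14710.0$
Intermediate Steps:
$C{\left(F,Z \right)} = 5 - F$ ($C{\left(F,Z \right)} = 2 - \left(-3 + F\right) = 5 - F$)
$g = \frac{16}{431}$ ($g = \frac{5 - -11}{431} = \left(5 + 11\right) \frac{1}{431} = 16 \cdot \frac{1}{431} = \frac{16}{431} \approx 0.037123$)
$x = 62$
$S = -135$ ($S = -197 + 62 = -135$)
$\left(\left(-1\right) 109 + g\right) S = \left(\left(-1\right) 109 + \frac{16}{431}\right) \left(-135\right) = \left(-109 + \frac{16}{431}\right) \left(-135\right) = \left(- \frac{46963}{431}\right) \left(-135\right) = \frac{6340005}{431}$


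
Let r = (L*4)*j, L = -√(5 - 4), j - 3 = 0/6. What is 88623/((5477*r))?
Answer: -29541/21908 ≈ -1.3484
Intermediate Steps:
j = 3 (j = 3 + 0/6 = 3 + 0*(⅙) = 3 + 0 = 3)
L = -1 (L = -√1 = -1*1 = -1)
r = -12 (r = -1*4*3 = -4*3 = -12)
88623/((5477*r)) = 88623/((5477*(-12))) = 88623/(-65724) = 88623*(-1/65724) = -29541/21908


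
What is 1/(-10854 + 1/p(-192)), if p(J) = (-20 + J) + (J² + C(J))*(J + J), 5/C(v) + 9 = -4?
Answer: -184025924/1997417379109 ≈ -9.2132e-5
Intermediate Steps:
C(v) = -5/13 (C(v) = 5/(-9 - 4) = 5/(-13) = 5*(-1/13) = -5/13)
p(J) = -20 + J + 2*J*(-5/13 + J²) (p(J) = (-20 + J) + (J² - 5/13)*(J + J) = (-20 + J) + (-5/13 + J²)*(2*J) = (-20 + J) + 2*J*(-5/13 + J²) = -20 + J + 2*J*(-5/13 + J²))
1/(-10854 + 1/p(-192)) = 1/(-10854 + 1/(-20 + 2*(-192)³ + (3/13)*(-192))) = 1/(-10854 + 1/(-20 + 2*(-7077888) - 576/13)) = 1/(-10854 + 1/(-20 - 14155776 - 576/13)) = 1/(-10854 + 1/(-184025924/13)) = 1/(-10854 - 13/184025924) = 1/(-1997417379109/184025924) = -184025924/1997417379109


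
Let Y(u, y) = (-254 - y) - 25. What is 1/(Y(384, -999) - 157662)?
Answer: -1/156942 ≈ -6.3718e-6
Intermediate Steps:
Y(u, y) = -279 - y
1/(Y(384, -999) - 157662) = 1/((-279 - 1*(-999)) - 157662) = 1/((-279 + 999) - 157662) = 1/(720 - 157662) = 1/(-156942) = -1/156942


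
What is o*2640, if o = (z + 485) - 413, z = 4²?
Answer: 232320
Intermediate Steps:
z = 16
o = 88 (o = (16 + 485) - 413 = 501 - 413 = 88)
o*2640 = 88*2640 = 232320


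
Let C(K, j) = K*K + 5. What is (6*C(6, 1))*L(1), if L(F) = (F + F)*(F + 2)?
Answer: 1476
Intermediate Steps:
L(F) = 2*F*(2 + F) (L(F) = (2*F)*(2 + F) = 2*F*(2 + F))
C(K, j) = 5 + K² (C(K, j) = K² + 5 = 5 + K²)
(6*C(6, 1))*L(1) = (6*(5 + 6²))*(2*1*(2 + 1)) = (6*(5 + 36))*(2*1*3) = (6*41)*6 = 246*6 = 1476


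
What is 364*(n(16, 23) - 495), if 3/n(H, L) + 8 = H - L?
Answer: -901264/5 ≈ -1.8025e+5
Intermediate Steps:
n(H, L) = 3/(-8 + H - L) (n(H, L) = 3/(-8 + (H - L)) = 3/(-8 + H - L))
364*(n(16, 23) - 495) = 364*(3/(-8 + 16 - 1*23) - 495) = 364*(3/(-8 + 16 - 23) - 495) = 364*(3/(-15) - 495) = 364*(3*(-1/15) - 495) = 364*(-⅕ - 495) = 364*(-2476/5) = -901264/5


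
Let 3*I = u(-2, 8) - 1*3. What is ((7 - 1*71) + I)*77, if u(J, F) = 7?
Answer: -14476/3 ≈ -4825.3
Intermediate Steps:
I = 4/3 (I = (7 - 1*3)/3 = (7 - 3)/3 = (⅓)*4 = 4/3 ≈ 1.3333)
((7 - 1*71) + I)*77 = ((7 - 1*71) + 4/3)*77 = ((7 - 71) + 4/3)*77 = (-64 + 4/3)*77 = -188/3*77 = -14476/3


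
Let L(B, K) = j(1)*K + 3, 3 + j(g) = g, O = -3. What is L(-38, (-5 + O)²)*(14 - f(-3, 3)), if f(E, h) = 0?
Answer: -1750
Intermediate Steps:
j(g) = -3 + g
L(B, K) = 3 - 2*K (L(B, K) = (-3 + 1)*K + 3 = -2*K + 3 = 3 - 2*K)
L(-38, (-5 + O)²)*(14 - f(-3, 3)) = (3 - 2*(-5 - 3)²)*(14 - 1*0) = (3 - 2*(-8)²)*(14 + 0) = (3 - 2*64)*14 = (3 - 128)*14 = -125*14 = -1750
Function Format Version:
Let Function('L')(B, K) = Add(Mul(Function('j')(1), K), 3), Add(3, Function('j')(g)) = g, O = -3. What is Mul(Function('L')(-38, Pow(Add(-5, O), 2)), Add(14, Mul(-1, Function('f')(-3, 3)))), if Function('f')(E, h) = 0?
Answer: -1750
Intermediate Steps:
Function('j')(g) = Add(-3, g)
Function('L')(B, K) = Add(3, Mul(-2, K)) (Function('L')(B, K) = Add(Mul(Add(-3, 1), K), 3) = Add(Mul(-2, K), 3) = Add(3, Mul(-2, K)))
Mul(Function('L')(-38, Pow(Add(-5, O), 2)), Add(14, Mul(-1, Function('f')(-3, 3)))) = Mul(Add(3, Mul(-2, Pow(Add(-5, -3), 2))), Add(14, Mul(-1, 0))) = Mul(Add(3, Mul(-2, Pow(-8, 2))), Add(14, 0)) = Mul(Add(3, Mul(-2, 64)), 14) = Mul(Add(3, -128), 14) = Mul(-125, 14) = -1750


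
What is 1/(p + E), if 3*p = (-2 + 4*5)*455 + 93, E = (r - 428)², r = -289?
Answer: 1/516850 ≈ 1.9348e-6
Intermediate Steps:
E = 514089 (E = (-289 - 428)² = (-717)² = 514089)
p = 2761 (p = ((-2 + 4*5)*455 + 93)/3 = ((-2 + 20)*455 + 93)/3 = (18*455 + 93)/3 = (8190 + 93)/3 = (⅓)*8283 = 2761)
1/(p + E) = 1/(2761 + 514089) = 1/516850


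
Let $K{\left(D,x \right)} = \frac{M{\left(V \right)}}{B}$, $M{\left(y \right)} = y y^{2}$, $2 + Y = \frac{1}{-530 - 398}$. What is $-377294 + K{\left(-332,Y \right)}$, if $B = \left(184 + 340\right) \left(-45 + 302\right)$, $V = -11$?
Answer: $- \frac{50809429723}{134668} \approx -3.7729 \cdot 10^{5}$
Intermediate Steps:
$Y = - \frac{1857}{928}$ ($Y = -2 + \frac{1}{-530 - 398} = -2 + \frac{1}{-928} = -2 - \frac{1}{928} = - \frac{1857}{928} \approx -2.0011$)
$M{\left(y \right)} = y^{3}$
$B = 134668$ ($B = 524 \cdot 257 = 134668$)
$K{\left(D,x \right)} = - \frac{1331}{134668}$ ($K{\left(D,x \right)} = \frac{\left(-11\right)^{3}}{134668} = \left(-1331\right) \frac{1}{134668} = - \frac{1331}{134668}$)
$-377294 + K{\left(-332,Y \right)} = -377294 - \frac{1331}{134668} = - \frac{50809429723}{134668}$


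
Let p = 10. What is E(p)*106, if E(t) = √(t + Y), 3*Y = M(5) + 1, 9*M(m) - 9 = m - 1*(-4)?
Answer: 106*√11 ≈ 351.56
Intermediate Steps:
M(m) = 13/9 + m/9 (M(m) = 1 + (m - 1*(-4))/9 = 1 + (m + 4)/9 = 1 + (4 + m)/9 = 1 + (4/9 + m/9) = 13/9 + m/9)
Y = 1 (Y = ((13/9 + (⅑)*5) + 1)/3 = ((13/9 + 5/9) + 1)/3 = (2 + 1)/3 = (⅓)*3 = 1)
E(t) = √(1 + t) (E(t) = √(t + 1) = √(1 + t))
E(p)*106 = √(1 + 10)*106 = √11*106 = 106*√11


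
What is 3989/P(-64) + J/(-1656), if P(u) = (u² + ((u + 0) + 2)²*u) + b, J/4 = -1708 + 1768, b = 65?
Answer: -2693791/16687995 ≈ -0.16142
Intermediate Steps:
J = 240 (J = 4*(-1708 + 1768) = 4*60 = 240)
P(u) = 65 + u² + u*(2 + u)² (P(u) = (u² + ((u + 0) + 2)²*u) + 65 = (u² + (u + 2)²*u) + 65 = (u² + (2 + u)²*u) + 65 = (u² + u*(2 + u)²) + 65 = 65 + u² + u*(2 + u)²)
3989/P(-64) + J/(-1656) = 3989/(65 + (-64)² - 64*(2 - 64)²) + 240/(-1656) = 3989/(65 + 4096 - 64*(-62)²) + 240*(-1/1656) = 3989/(65 + 4096 - 64*3844) - 10/69 = 3989/(65 + 4096 - 246016) - 10/69 = 3989/(-241855) - 10/69 = 3989*(-1/241855) - 10/69 = -3989/241855 - 10/69 = -2693791/16687995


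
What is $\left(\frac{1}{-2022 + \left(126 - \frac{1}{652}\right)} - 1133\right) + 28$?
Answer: $- \frac{1365993917}{1236193} \approx -1105.0$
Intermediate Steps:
$\left(\frac{1}{-2022 + \left(126 - \frac{1}{652}\right)} - 1133\right) + 28 = \left(\frac{1}{-2022 + \frac{82151}{652}} - 1133\right) + 28 = \left(\frac{1}{- \frac{1236193}{652}} - 1133\right) + 28 = \left(- \frac{652}{1236193} - 1133\right) + 28 = - \frac{1400607321}{1236193} + 28 = - \frac{1365993917}{1236193}$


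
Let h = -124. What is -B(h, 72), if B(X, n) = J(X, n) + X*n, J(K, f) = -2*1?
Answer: 8930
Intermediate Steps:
J(K, f) = -2
B(X, n) = -2 + X*n
-B(h, 72) = -(-2 - 124*72) = -(-2 - 8928) = -1*(-8930) = 8930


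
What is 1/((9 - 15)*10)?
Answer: -1/60 ≈ -0.016667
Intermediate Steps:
1/((9 - 15)*10) = 1/(-6*10) = 1/(-60) = -1/60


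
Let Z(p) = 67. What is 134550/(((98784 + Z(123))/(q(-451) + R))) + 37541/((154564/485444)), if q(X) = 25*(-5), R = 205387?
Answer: 1517553689963251/3819701491 ≈ 3.9730e+5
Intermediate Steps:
q(X) = -125
134550/(((98784 + Z(123))/(q(-451) + R))) + 37541/((154564/485444)) = 134550/(((98784 + 67)/(-125 + 205387))) + 37541/((154564/485444)) = 134550/((98851/205262)) + 37541/((154564*(1/485444))) = 134550/((98851*(1/205262))) + 37541/(38641/121361) = 134550/(98851/205262) + 37541*(121361/38641) = 134550*(205262/98851) + 4556013301/38641 = 27618002100/98851 + 4556013301/38641 = 1517553689963251/3819701491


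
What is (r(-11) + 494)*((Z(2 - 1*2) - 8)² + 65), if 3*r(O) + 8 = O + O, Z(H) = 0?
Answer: 62436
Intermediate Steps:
r(O) = -8/3 + 2*O/3 (r(O) = -8/3 + (O + O)/3 = -8/3 + (2*O)/3 = -8/3 + 2*O/3)
(r(-11) + 494)*((Z(2 - 1*2) - 8)² + 65) = ((-8/3 + (⅔)*(-11)) + 494)*((0 - 8)² + 65) = ((-8/3 - 22/3) + 494)*((-8)² + 65) = (-10 + 494)*(64 + 65) = 484*129 = 62436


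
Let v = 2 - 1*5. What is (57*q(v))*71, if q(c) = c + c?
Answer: -24282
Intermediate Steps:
v = -3 (v = 2 - 5 = -3)
q(c) = 2*c
(57*q(v))*71 = (57*(2*(-3)))*71 = (57*(-6))*71 = -342*71 = -24282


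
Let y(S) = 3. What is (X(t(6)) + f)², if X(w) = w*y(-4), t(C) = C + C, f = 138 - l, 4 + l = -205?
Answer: 146689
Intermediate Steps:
l = -209 (l = -4 - 205 = -209)
f = 347 (f = 138 - 1*(-209) = 138 + 209 = 347)
t(C) = 2*C
X(w) = 3*w (X(w) = w*3 = 3*w)
(X(t(6)) + f)² = (3*(2*6) + 347)² = (3*12 + 347)² = (36 + 347)² = 383² = 146689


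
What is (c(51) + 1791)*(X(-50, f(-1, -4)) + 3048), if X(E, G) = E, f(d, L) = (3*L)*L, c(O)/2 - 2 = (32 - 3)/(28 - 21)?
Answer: 37843754/7 ≈ 5.4062e+6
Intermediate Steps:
c(O) = 86/7 (c(O) = 4 + 2*((32 - 3)/(28 - 21)) = 4 + 2*(29/7) = 4 + 58/7 = 86/7)
f(d, L) = 3*L²
(c(51) + 1791)*(X(-50, f(-1, -4)) + 3048) = (86/7 + 1791)*(-50 + 3048) = (12623/7)*2998 = 37843754/7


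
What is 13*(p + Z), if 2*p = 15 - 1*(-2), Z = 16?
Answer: 637/2 ≈ 318.50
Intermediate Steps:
p = 17/2 (p = (15 - 1*(-2))/2 = (15 + 2)/2 = (½)*17 = 17/2 ≈ 8.5000)
13*(p + Z) = 13*(17/2 + 16) = 13*(49/2) = 637/2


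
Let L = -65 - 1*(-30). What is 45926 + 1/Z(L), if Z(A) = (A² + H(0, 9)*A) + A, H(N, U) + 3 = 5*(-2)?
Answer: 75548271/1645 ≈ 45926.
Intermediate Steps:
H(N, U) = -13 (H(N, U) = -3 + 5*(-2) = -3 - 10 = -13)
L = -35 (L = -65 + 30 = -35)
Z(A) = A² - 12*A (Z(A) = (A² - 13*A) + A = A² - 12*A)
45926 + 1/Z(L) = 45926 + 1/(-35*(-12 - 35)) = 45926 + 1/(-35*(-47)) = 45926 + 1/1645 = 75548271/1645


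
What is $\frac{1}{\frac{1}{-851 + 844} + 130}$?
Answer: $\frac{7}{909} \approx 0.0077008$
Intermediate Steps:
$\frac{1}{\frac{1}{-851 + 844} + 130} = \frac{1}{\frac{1}{-7} + 130} = \frac{1}{- \frac{1}{7} + 130} = \frac{1}{\frac{909}{7}} = \frac{7}{909}$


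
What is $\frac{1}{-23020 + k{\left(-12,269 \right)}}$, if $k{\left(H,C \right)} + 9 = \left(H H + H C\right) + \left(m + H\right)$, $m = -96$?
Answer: $- \frac{1}{26221} \approx -3.8137 \cdot 10^{-5}$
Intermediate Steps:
$k{\left(H,C \right)} = -105 + H + H^{2} + C H$ ($k{\left(H,C \right)} = -9 + \left(\left(H H + H C\right) + \left(-96 + H\right)\right) = -9 + \left(\left(H^{2} + C H\right) + \left(-96 + H\right)\right) = -9 + \left(-96 + H + H^{2} + C H\right) = -105 + H + H^{2} + C H$)
$\frac{1}{-23020 + k{\left(-12,269 \right)}} = \frac{1}{-23020 + \left(-105 - 12 + \left(-12\right)^{2} + 269 \left(-12\right)\right)} = \frac{1}{-23020 - 3201} = \frac{1}{-26221} = - \frac{1}{26221}$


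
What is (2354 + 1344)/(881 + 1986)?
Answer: 3698/2867 ≈ 1.2899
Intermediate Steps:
(2354 + 1344)/(881 + 1986) = 3698/2867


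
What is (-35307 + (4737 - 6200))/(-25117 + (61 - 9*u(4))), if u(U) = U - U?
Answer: 18385/12528 ≈ 1.4675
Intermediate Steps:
u(U) = 0
(-35307 + (4737 - 6200))/(-25117 + (61 - 9*u(4))) = (-35307 + (4737 - 6200))/(-25117 + (61 - 9*0)) = (-35307 - 1463)/(-25117 + (61 + 0)) = -36770/(-25117 + 61) = -36770/(-25056) = -36770*(-1/25056) = 18385/12528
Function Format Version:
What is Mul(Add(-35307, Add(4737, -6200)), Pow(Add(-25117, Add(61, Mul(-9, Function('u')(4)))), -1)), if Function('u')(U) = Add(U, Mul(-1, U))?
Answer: Rational(18385, 12528) ≈ 1.4675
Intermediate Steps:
Function('u')(U) = 0
Mul(Add(-35307, Add(4737, -6200)), Pow(Add(-25117, Add(61, Mul(-9, Function('u')(4)))), -1)) = Mul(Add(-35307, Add(4737, -6200)), Pow(Add(-25117, Add(61, Mul(-9, 0))), -1)) = Mul(Add(-35307, -1463), Pow(Add(-25117, Add(61, 0)), -1)) = Mul(-36770, Pow(Add(-25117, 61), -1)) = Mul(-36770, Pow(-25056, -1)) = Mul(-36770, Rational(-1, 25056)) = Rational(18385, 12528)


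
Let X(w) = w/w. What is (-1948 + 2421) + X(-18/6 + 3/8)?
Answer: 474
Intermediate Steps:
X(w) = 1
(-1948 + 2421) + X(-18/6 + 3/8) = (-1948 + 2421) + 1 = 473 + 1 = 474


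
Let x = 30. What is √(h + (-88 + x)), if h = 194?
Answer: 2*√34 ≈ 11.662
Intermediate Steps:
√(h + (-88 + x)) = √(194 + (-88 + 30)) = √(194 - 58) = √136 = 2*√34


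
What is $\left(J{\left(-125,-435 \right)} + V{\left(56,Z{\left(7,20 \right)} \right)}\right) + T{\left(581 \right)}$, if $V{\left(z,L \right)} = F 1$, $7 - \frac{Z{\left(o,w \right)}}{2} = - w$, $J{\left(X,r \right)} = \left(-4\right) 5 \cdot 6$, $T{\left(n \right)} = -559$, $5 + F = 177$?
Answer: $-507$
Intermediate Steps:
$F = 172$ ($F = -5 + 177 = 172$)
$J{\left(X,r \right)} = -120$ ($J{\left(X,r \right)} = \left(-20\right) 6 = -120$)
$Z{\left(o,w \right)} = 14 + 2 w$ ($Z{\left(o,w \right)} = 14 - 2 \left(- w\right) = 14 + 2 w$)
$V{\left(z,L \right)} = 172$ ($V{\left(z,L \right)} = 172 \cdot 1 = 172$)
$\left(J{\left(-125,-435 \right)} + V{\left(56,Z{\left(7,20 \right)} \right)}\right) + T{\left(581 \right)} = \left(-120 + 172\right) - 559 = 52 - 559 = -507$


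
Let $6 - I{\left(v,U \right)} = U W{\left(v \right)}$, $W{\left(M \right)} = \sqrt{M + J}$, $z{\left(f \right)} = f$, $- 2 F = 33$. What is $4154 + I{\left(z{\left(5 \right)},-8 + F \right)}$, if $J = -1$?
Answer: $4209$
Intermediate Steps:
$F = - \frac{33}{2}$ ($F = \left(- \frac{1}{2}\right) 33 = - \frac{33}{2} \approx -16.5$)
$W{\left(M \right)} = \sqrt{-1 + M}$ ($W{\left(M \right)} = \sqrt{M - 1} = \sqrt{-1 + M}$)
$I{\left(v,U \right)} = 6 - U \sqrt{-1 + v}$
$4154 + I{\left(z{\left(5 \right)},-8 + F \right)} = 4154 - \left(-6 + \left(-8 - \frac{33}{2}\right) \sqrt{-1 + 5}\right) = 4154 - \left(-6 - \frac{49 \sqrt{4}}{2}\right) = 4154 - \left(-6 - 49\right) = 4154 + \left(6 + 49\right) = 4154 + 55 = 4209$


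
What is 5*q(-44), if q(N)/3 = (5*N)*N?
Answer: 145200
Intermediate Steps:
q(N) = 15*N² (q(N) = 3*((5*N)*N) = 3*(5*N²) = 15*N²)
5*q(-44) = 5*(15*(-44)²) = 5*(15*1936) = 5*29040 = 145200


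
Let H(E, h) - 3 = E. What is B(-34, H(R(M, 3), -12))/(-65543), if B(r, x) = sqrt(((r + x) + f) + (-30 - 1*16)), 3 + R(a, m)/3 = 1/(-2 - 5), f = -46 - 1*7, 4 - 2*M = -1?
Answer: -4*I*sqrt(427)/458801 ≈ -0.00018016*I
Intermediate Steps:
M = 5/2 (M = 2 - 1/2*(-1) = 2 + 1/2 = 5/2 ≈ 2.5000)
f = -53 (f = -46 - 7 = -53)
R(a, m) = -66/7 (R(a, m) = -9 + 3/(-2 - 5) = -9 + 3/(-7) = -9 + 3*(-1/7) = -9 - 3/7 = -66/7)
H(E, h) = 3 + E
B(r, x) = sqrt(-99 + r + x) (B(r, x) = sqrt(((r + x) - 53) + (-30 - 1*16)) = sqrt((-53 + r + x) + (-30 - 16)) = sqrt((-53 + r + x) - 46) = sqrt(-99 + r + x))
B(-34, H(R(M, 3), -12))/(-65543) = sqrt(-99 - 34 + (3 - 66/7))/(-65543) = sqrt(-99 - 34 - 45/7)*(-1/65543) = sqrt(-976/7)*(-1/65543) = (4*I*sqrt(427)/7)*(-1/65543) = -4*I*sqrt(427)/458801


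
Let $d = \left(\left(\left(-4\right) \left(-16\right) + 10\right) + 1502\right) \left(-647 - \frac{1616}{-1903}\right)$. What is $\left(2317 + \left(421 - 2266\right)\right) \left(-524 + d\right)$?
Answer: $- \frac{915154273184}{1903} \approx -4.809 \cdot 10^{8}$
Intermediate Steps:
$d = - \frac{1937889000}{1903}$ ($d = \left(\left(64 + 10\right) + 1502\right) \left(-647 - - \frac{1616}{1903}\right) = \left(74 + 1502\right) \left(-647 + \frac{1616}{1903}\right) = 1576 \left(- \frac{1229625}{1903}\right) = - \frac{1937889000}{1903} \approx -1.0183 \cdot 10^{6}$)
$\left(2317 + \left(421 - 2266\right)\right) \left(-524 + d\right) = \left(2317 + \left(421 - 2266\right)\right) \left(-524 - \frac{1937889000}{1903}\right) = \left(2317 - 1845\right) \left(- \frac{1938886172}{1903}\right) = 472 \left(- \frac{1938886172}{1903}\right) = - \frac{915154273184}{1903}$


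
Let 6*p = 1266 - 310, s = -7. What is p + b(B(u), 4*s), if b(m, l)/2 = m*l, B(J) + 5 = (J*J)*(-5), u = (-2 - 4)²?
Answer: 1089958/3 ≈ 3.6332e+5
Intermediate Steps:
u = 36 (u = (-6)² = 36)
B(J) = -5 - 5*J² (B(J) = -5 + (J*J)*(-5) = -5 + J²*(-5) = -5 - 5*J²)
b(m, l) = 2*l*m (b(m, l) = 2*(m*l) = 2*(l*m) = 2*l*m)
p = 478/3 (p = (1266 - 310)/6 = (⅙)*956 = 478/3 ≈ 159.33)
p + b(B(u), 4*s) = 478/3 + 2*(4*(-7))*(-5 - 5*36²) = 478/3 + 2*(-28)*(-5 - 5*1296) = 478/3 + 2*(-28)*(-5 - 6480) = 478/3 + 2*(-28)*(-6485) = 478/3 + 363160 = 1089958/3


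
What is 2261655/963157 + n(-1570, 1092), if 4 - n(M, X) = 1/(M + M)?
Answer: 19199811777/3024312980 ≈ 6.3485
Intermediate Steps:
n(M, X) = 4 - 1/(2*M) (n(M, X) = 4 - 1/(M + M) = 4 - 1/(2*M))
2261655/963157 + n(-1570, 1092) = 2261655/963157 + (4 - ½/(-1570)) = 2261655*(1/963157) + (4 - ½*(-1/1570)) = 2261655/963157 + (4 + 1/3140) = 2261655/963157 + 12561/3140 = 19199811777/3024312980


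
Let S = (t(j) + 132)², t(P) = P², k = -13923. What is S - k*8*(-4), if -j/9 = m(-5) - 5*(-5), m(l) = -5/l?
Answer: 3012247008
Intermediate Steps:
j = -234 (j = -9*(-5/(-5) - 5*(-5)) = -9*(-5*(-⅕) + 25) = -9*(1 + 25) = -9*26 = -234)
S = 3012692544 (S = ((-234)² + 132)² = (54756 + 132)² = 54888² = 3012692544)
S - k*8*(-4) = 3012692544 - (-13923)*8*(-4) = 3012692544 - (-13923)*(-32) = 3012692544 - 1*445536 = 3012692544 - 445536 = 3012247008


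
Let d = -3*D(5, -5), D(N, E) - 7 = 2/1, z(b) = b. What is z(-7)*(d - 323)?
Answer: 2450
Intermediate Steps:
D(N, E) = 9 (D(N, E) = 7 + 2/1 = 7 + 2*1 = 7 + 2 = 9)
d = -27 (d = -3*9 = -27)
z(-7)*(d - 323) = -7*(-27 - 323) = -7*(-350) = 2450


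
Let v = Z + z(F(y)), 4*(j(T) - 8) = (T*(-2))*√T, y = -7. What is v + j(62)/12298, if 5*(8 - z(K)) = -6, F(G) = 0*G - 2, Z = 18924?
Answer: 582101254/30745 - 31*√62/12298 ≈ 18933.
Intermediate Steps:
F(G) = -2 (F(G) = 0 - 2 = -2)
z(K) = 46/5 (z(K) = 8 - ⅕*(-6) = 8 + 6/5 = 46/5)
j(T) = 8 - T^(3/2)/2 (j(T) = 8 + ((T*(-2))*√T)/4 = 8 + ((-2*T)*√T)/4 = 8 + (-2*T^(3/2))/4 = 8 - T^(3/2)/2)
v = 94666/5 (v = 18924 + 46/5 = 94666/5 ≈ 18933.)
v + j(62)/12298 = 94666/5 + (8 - 31*√62)/12298 = 94666/5 + (8 - 31*√62)*(1/12298) = 94666/5 + (4/6149 - 31*√62/12298) = 582101254/30745 - 31*√62/12298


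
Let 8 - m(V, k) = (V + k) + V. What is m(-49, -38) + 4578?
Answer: 4722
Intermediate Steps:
m(V, k) = 8 - k - 2*V (m(V, k) = 8 - ((V + k) + V) = 8 - (k + 2*V) = 8 + (-k - 2*V) = 8 - k - 2*V)
m(-49, -38) + 4578 = (8 - 1*(-38) - 2*(-49)) + 4578 = (8 + 38 + 98) + 4578 = 144 + 4578 = 4722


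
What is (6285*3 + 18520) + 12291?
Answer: 49666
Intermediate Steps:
(6285*3 + 18520) + 12291 = (18855 + 18520) + 12291 = 37375 + 12291 = 49666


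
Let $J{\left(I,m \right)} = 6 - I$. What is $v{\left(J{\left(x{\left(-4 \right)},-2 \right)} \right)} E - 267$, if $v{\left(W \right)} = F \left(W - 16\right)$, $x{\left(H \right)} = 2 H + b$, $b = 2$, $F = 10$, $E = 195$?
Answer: $-8067$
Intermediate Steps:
$x{\left(H \right)} = 2 + 2 H$ ($x{\left(H \right)} = 2 H + 2 = 2 + 2 H$)
$v{\left(W \right)} = -160 + 10 W$ ($v{\left(W \right)} = 10 \left(W - 16\right) = 10 \left(-16 + W\right) = -160 + 10 W$)
$v{\left(J{\left(x{\left(-4 \right)},-2 \right)} \right)} E - 267 = \left(-160 + 10 \left(6 - \left(2 + 2 \left(-4\right)\right)\right)\right) 195 - 267 = \left(-160 + 10 \left(6 - \left(2 - 8\right)\right)\right) 195 - 267 = \left(-160 + 10 \left(6 - -6\right)\right) 195 - 267 = \left(-160 + 10 \left(6 + 6\right)\right) 195 - 267 = \left(-160 + 10 \cdot 12\right) 195 - 267 = \left(-160 + 120\right) 195 - 267 = \left(-40\right) 195 - 267 = -7800 - 267 = -8067$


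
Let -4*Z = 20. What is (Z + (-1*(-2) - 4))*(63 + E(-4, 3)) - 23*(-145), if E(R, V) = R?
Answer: 2922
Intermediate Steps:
Z = -5 (Z = -1/4*20 = -5)
(Z + (-1*(-2) - 4))*(63 + E(-4, 3)) - 23*(-145) = (-5 + (-1*(-2) - 4))*(63 - 4) - 23*(-145) = (-5 + (2 - 4))*59 + 3335 = (-5 - 2)*59 + 3335 = -7*59 + 3335 = -413 + 3335 = 2922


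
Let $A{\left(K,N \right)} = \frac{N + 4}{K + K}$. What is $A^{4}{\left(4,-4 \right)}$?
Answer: $0$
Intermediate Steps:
$A{\left(K,N \right)} = \frac{4 + N}{2 K}$
$A^{4}{\left(4,-4 \right)} = \left(\frac{4 - 4}{2 \cdot 4}\right)^{4} = \left(\frac{1}{2} \cdot \frac{1}{4} \cdot 0\right)^{4} = 0^{4} = 0$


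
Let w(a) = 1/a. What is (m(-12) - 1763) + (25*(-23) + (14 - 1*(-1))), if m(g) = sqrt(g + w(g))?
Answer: -2323 + I*sqrt(435)/6 ≈ -2323.0 + 3.4761*I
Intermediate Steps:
m(g) = sqrt(g + 1/g)
(m(-12) - 1763) + (25*(-23) + (14 - 1*(-1))) = (sqrt(-12 + 1/(-12)) - 1763) + (25*(-23) + (14 - 1*(-1))) = (sqrt(-12 - 1/12) - 1763) + (-575 + (14 + 1)) = (sqrt(-145/12) - 1763) + (-575 + 15) = (I*sqrt(435)/6 - 1763) - 560 = (-1763 + I*sqrt(435)/6) - 560 = -2323 + I*sqrt(435)/6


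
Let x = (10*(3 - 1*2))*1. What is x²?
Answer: 100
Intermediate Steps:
x = 10 (x = (10*(3 - 2))*1 = (10*1)*1 = 10*1 = 10)
x² = 10² = 100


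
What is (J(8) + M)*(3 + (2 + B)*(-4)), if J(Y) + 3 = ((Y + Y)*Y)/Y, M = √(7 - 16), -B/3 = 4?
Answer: 559 + 129*I ≈ 559.0 + 129.0*I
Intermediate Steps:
B = -12 (B = -3*4 = -12)
M = 3*I (M = √(-9) = 3*I ≈ 3.0*I)
J(Y) = -3 + 2*Y (J(Y) = -3 + ((Y + Y)*Y)/Y = -3 + ((2*Y)*Y)/Y = -3 + (2*Y²)/Y = -3 + 2*Y)
(J(8) + M)*(3 + (2 + B)*(-4)) = ((-3 + 2*8) + 3*I)*(3 + (2 - 12)*(-4)) = ((-3 + 16) + 3*I)*(3 - 10*(-4)) = (13 + 3*I)*(3 + 40) = (13 + 3*I)*43 = 559 + 129*I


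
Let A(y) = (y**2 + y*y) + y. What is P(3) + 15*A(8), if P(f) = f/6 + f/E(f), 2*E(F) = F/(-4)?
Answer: 4065/2 ≈ 2032.5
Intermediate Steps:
E(F) = -F/8 (E(F) = (F/(-4))/2 = (F*(-1/4))/2 = (-F/4)/2 = -F/8)
A(y) = y + 2*y**2 (A(y) = (y**2 + y**2) + y = 2*y**2 + y = y + 2*y**2)
P(f) = -8 + f/6 (P(f) = f/6 + f/((-f/8)) = f*(1/6) + f*(-8/f) = f/6 - 8 = -8 + f/6)
P(3) + 15*A(8) = (-8 + (1/6)*3) + 15*(8*(1 + 2*8)) = (-8 + 1/2) + 15*(8*(1 + 16)) = -15/2 + 15*(8*17) = -15/2 + 15*136 = -15/2 + 2040 = 4065/2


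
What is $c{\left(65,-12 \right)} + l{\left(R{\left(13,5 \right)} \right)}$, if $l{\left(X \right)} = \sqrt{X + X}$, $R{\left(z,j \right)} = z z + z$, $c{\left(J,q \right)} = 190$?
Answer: $190 + 2 \sqrt{91} \approx 209.08$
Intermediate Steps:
$R{\left(z,j \right)} = z + z^{2}$ ($R{\left(z,j \right)} = z^{2} + z = z + z^{2}$)
$l{\left(X \right)} = \sqrt{2} \sqrt{X}$ ($l{\left(X \right)} = \sqrt{2 X} = \sqrt{2} \sqrt{X}$)
$c{\left(65,-12 \right)} + l{\left(R{\left(13,5 \right)} \right)} = 190 + \sqrt{2} \sqrt{13 \left(1 + 13\right)} = 190 + \sqrt{2} \sqrt{13 \cdot 14} = 190 + \sqrt{2} \sqrt{182} = 190 + 2 \sqrt{91}$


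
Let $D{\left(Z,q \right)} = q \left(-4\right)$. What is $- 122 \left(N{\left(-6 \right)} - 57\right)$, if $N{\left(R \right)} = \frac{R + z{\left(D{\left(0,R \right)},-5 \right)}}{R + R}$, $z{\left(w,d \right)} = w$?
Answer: $7137$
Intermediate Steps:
$D{\left(Z,q \right)} = - 4 q$
$N{\left(R \right)} = - \frac{3}{2}$ ($N{\left(R \right)} = \frac{R - 4 R}{R + R} = \frac{\left(-3\right) R}{2 R} = - 3 R \frac{1}{2 R} = - \frac{3}{2}$)
$- 122 \left(N{\left(-6 \right)} - 57\right) = - 122 \left(- \frac{3}{2} - 57\right) = \left(-122\right) \left(- \frac{117}{2}\right) = 7137$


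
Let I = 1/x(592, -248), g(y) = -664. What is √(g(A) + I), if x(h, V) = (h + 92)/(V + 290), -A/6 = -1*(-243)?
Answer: I*√8628546/114 ≈ 25.767*I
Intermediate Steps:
A = -1458 (A = -(-6)*(-243) = -6*243 = -1458)
x(h, V) = (92 + h)/(290 + V)
I = 7/114 (I = 1/((92 + 592)/(290 - 248)) = 1/(684/42) = 1/((1/42)*684) = 1/(114/7) = 7/114 ≈ 0.061404)
√(g(A) + I) = √(-664 + 7/114) = √(-75689/114) = I*√8628546/114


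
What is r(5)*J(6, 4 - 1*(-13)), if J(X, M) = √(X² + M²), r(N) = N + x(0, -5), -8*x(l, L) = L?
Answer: 225*√13/8 ≈ 101.41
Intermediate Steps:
x(l, L) = -L/8
r(N) = 5/8 + N (r(N) = N - ⅛*(-5) = N + 5/8 = 5/8 + N)
J(X, M) = √(M² + X²)
r(5)*J(6, 4 - 1*(-13)) = (5/8 + 5)*√((4 - 1*(-13))² + 6²) = 45*√((4 + 13)² + 36)/8 = 45*√(17² + 36)/8 = 45*√(289 + 36)/8 = 45*√325/8 = 45*(5*√13)/8 = 225*√13/8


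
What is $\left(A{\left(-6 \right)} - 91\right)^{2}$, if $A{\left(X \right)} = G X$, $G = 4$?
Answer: $13225$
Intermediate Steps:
$A{\left(X \right)} = 4 X$
$\left(A{\left(-6 \right)} - 91\right)^{2} = \left(4 \left(-6\right) - 91\right)^{2} = \left(-24 - 91\right)^{2} = \left(-115\right)^{2} = 13225$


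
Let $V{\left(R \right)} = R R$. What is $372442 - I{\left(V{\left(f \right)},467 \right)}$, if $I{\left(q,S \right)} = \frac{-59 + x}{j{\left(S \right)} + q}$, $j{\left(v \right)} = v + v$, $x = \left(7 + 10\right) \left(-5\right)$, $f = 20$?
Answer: $\frac{248418886}{667} \approx 3.7244 \cdot 10^{5}$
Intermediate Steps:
$x = -85$ ($x = 17 \left(-5\right) = -85$)
$j{\left(v \right)} = 2 v$
$V{\left(R \right)} = R^{2}$
$I{\left(q,S \right)} = - \frac{144}{q + 2 S}$ ($I{\left(q,S \right)} = \frac{-59 - 85}{2 S + q} = - \frac{144}{q + 2 S}$)
$372442 - I{\left(V{\left(f \right)},467 \right)} = 372442 - - \frac{144}{20^{2} + 2 \cdot 467} = 372442 - - \frac{144}{400 + 934} = 372442 - - \frac{144}{1334} = 372442 - \left(-144\right) \frac{1}{1334} = 372442 - - \frac{72}{667} = 372442 + \frac{72}{667} = \frac{248418886}{667}$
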